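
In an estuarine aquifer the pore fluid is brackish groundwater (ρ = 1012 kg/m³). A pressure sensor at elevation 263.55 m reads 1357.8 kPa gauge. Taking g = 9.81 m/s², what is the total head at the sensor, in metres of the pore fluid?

h ≈ 400.32 m

ψ = P/(ρg) = 1357.8×1000 / (1012 × 9.81) = 136.77 m.
h = z + ψ = 263.55 + 136.77 = 400.32 m.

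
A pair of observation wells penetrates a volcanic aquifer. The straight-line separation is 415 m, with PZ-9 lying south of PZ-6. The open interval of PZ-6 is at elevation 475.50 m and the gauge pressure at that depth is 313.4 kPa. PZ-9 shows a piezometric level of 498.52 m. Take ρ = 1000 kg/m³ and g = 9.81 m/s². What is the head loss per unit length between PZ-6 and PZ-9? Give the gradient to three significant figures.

Pressure head at PZ-6: ψ = P/(ρg) = 313.4×1000 / (1000 × 9.81) = 31.95 m.
Total head at PZ-6: h = z + ψ = 475.50 + 31.95 = 507.45 m.
Total head at PZ-9: h = 498.52 m (water level in the piezometer is the total head).
Head difference: h(PZ-6) − h(PZ-9) = 507.45 − 498.52 = 8.93 m.
Hydraulic gradient: i = |Δh| / L = 8.93 / 415 = 0.0215.

i ≈ 0.0215 m/m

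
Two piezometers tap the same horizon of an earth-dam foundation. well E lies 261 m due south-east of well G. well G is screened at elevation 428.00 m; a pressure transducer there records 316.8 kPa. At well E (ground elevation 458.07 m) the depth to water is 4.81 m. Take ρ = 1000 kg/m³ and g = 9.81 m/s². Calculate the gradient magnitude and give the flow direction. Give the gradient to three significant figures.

i ≈ 0.0269; groundwater flows toward the south-east

Pressure head at well G: ψ = P/(ρg) = 316.8×1000 / (1000 × 9.81) = 32.29 m.
Total head at well G: h = z + ψ = 428.00 + 32.29 = 460.29 m.
Total head at well E: h = 458.07 − 4.81 = 453.26 m.
Head difference: h(well G) − h(well E) = 460.29 − 453.26 = 7.03 m.
Hydraulic gradient: i = |Δh| / L = 7.03 / 261 = 0.0269.
Flow is from higher to lower head: from well G toward well E, i.e. toward the south-east.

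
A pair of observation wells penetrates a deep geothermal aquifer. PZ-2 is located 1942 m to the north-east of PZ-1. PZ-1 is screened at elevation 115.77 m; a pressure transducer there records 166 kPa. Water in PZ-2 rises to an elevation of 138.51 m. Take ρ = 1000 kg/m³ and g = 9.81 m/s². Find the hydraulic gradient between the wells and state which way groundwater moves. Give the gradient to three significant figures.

i ≈ 0.00300; groundwater flows toward the south-west

Pressure head at PZ-1: ψ = P/(ρg) = 166×1000 / (1000 × 9.81) = 16.92 m.
Total head at PZ-1: h = z + ψ = 115.77 + 16.92 = 132.69 m.
Total head at PZ-2: h = 138.51 m (water level in the piezometer is the total head).
Head difference: h(PZ-1) − h(PZ-2) = 132.69 − 138.51 = -5.82 m.
Hydraulic gradient: i = |Δh| / L = 5.82 / 1942 = 0.00300.
Flow is from higher to lower head: from PZ-2 toward PZ-1, i.e. toward the south-west.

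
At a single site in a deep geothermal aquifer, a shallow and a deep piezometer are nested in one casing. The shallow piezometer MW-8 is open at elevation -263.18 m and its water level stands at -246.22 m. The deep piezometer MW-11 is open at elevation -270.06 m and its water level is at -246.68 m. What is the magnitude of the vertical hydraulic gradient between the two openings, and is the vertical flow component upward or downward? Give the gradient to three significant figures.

|i_v| ≈ 0.0669; vertical flow is downward

Total head at MW-8: h = -246.22 m (water level in the standpipe).
Total head at MW-11: h = -246.68 m.
Δh = h(MW-8) − h(MW-11) = -246.22 − (-246.68) = 0.46 m.
Vertical separation Δz = -263.18 − (-270.06) = 6.88 m.
|i_v| = |Δh| / Δz = 0.46 / 6.88 = 0.0669.
Head is higher in the shallow piezometer, so vertical flow is downward (recharge condition).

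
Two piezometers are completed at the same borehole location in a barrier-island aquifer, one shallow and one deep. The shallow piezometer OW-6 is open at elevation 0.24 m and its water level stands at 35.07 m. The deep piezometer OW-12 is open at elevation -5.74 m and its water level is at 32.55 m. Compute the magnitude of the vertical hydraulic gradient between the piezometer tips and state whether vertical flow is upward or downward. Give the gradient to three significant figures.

Total head at OW-6: h = 35.07 m (water level in the standpipe).
Total head at OW-12: h = 32.55 m.
Δh = h(OW-6) − h(OW-12) = 35.07 − 32.55 = 2.52 m.
Vertical separation Δz = 0.24 − (-5.74) = 5.98 m.
|i_v| = |Δh| / Δz = 2.52 / 5.98 = 0.421.
Head is higher in the shallow piezometer, so vertical flow is downward (recharge condition).

|i_v| ≈ 0.421; vertical flow is downward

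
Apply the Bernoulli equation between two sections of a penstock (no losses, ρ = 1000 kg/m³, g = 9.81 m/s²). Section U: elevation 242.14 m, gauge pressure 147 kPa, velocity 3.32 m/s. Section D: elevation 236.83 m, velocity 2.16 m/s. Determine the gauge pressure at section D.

Pressure head at U: ψ₁ = P₁/(ρg) = 147×1000 / (1000 × 9.81) = 14.98 m.
Velocity heads: v₁²/2g = 3.32²/19.62 = 0.562 m; v₂²/2g = 2.16²/19.62 = 0.238 m.
Total head H = z₁ + ψ₁ + v₁²/2g = 242.14 + 14.98 + 0.562 = 257.68 m.
ψ₂ = H − z₂ − v₂²/2g = 257.68 − 236.83 − 0.238 = 20.61 m.
P₂ = ρgψ₂ = 1000 × 9.81 × 20.61 ≈ 202 kPa.

P₂ ≈ 202 kPa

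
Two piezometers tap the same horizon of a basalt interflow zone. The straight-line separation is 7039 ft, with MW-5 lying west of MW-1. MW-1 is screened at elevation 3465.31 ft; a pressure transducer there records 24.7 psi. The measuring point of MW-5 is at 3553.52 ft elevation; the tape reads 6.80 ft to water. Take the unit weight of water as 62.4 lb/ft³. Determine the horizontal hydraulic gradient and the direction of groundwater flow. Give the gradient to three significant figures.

i ≈ 0.00347; groundwater flows toward the east

Pressure head at MW-1: ψ = 144·P/γ = 144 × 24.7 / 62.4 = 57.00 ft.
Total head at MW-1: h = z + ψ = 3465.31 + 57.00 = 3522.31 ft.
Total head at MW-5: h = 3553.52 − 6.80 = 3546.72 ft.
Head difference: h(MW-1) − h(MW-5) = 3522.31 − 3546.72 = -24.41 ft.
Hydraulic gradient: i = |Δh| / L = 24.41 / 7039 = 0.00347.
Flow is from higher to lower head: from MW-5 toward MW-1, i.e. toward the east.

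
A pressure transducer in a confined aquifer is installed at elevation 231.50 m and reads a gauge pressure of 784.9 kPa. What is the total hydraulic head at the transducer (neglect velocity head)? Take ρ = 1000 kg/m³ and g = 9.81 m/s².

ψ = P/(ρg) = 784.9×1000 / (1000 × 9.81) = 80.01 m.
h = z + ψ = 231.50 + 80.01 = 311.51 m.

h ≈ 311.51 m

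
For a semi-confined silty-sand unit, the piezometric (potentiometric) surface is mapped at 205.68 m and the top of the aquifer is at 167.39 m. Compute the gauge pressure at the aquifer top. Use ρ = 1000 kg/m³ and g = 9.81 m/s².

P ≈ 376 kPa

Pressure head at the aquifer top: ψ = h − z = 205.68 − 167.39 = 38.29 m.
P = ρgψ = 1000 × 9.81 × 38.29 = 375625 Pa ≈ 376 kPa.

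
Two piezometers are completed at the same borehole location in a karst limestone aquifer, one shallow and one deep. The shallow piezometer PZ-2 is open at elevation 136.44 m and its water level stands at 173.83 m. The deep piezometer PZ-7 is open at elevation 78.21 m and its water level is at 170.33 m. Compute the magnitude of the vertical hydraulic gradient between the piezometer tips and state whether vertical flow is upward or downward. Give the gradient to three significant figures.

Total head at PZ-2: h = 173.83 m (water level in the standpipe).
Total head at PZ-7: h = 170.33 m.
Δh = h(PZ-2) − h(PZ-7) = 173.83 − 170.33 = 3.50 m.
Vertical separation Δz = 136.44 − 78.21 = 58.23 m.
|i_v| = |Δh| / Δz = 3.50 / 58.23 = 0.0601.
Head is higher in the shallow piezometer, so vertical flow is downward (recharge condition).

|i_v| ≈ 0.0601; vertical flow is downward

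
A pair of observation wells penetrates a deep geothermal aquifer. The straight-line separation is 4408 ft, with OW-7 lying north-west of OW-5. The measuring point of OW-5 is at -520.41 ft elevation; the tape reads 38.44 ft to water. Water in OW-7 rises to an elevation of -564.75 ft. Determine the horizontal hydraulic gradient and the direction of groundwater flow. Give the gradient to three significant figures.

i ≈ 0.00134; groundwater flows toward the north-west

Total head at OW-5: h = -520.41 − 38.44 = -558.85 ft.
Total head at OW-7: h = -564.75 ft (water level in the piezometer is the total head).
Head difference: h(OW-5) − h(OW-7) = -558.85 − (-564.75) = 5.90 ft.
Hydraulic gradient: i = |Δh| / L = 5.90 / 4408 = 0.00134.
Flow is from higher to lower head: from OW-5 toward OW-7, i.e. toward the north-west.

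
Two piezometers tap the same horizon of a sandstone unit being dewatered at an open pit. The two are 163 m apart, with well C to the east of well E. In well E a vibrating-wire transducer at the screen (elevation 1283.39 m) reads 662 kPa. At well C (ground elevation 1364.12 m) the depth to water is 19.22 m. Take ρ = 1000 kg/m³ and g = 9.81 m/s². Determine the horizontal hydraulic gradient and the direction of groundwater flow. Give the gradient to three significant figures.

Pressure head at well E: ψ = P/(ρg) = 662×1000 / (1000 × 9.81) = 67.48 m.
Total head at well E: h = z + ψ = 1283.39 + 67.48 = 1350.87 m.
Total head at well C: h = 1364.12 − 19.22 = 1344.90 m.
Head difference: h(well E) − h(well C) = 1350.87 − 1344.90 = 5.97 m.
Hydraulic gradient: i = |Δh| / L = 5.97 / 163 = 0.0366.
Flow is from higher to lower head: from well E toward well C, i.e. toward the east.

i ≈ 0.0366; groundwater flows toward the east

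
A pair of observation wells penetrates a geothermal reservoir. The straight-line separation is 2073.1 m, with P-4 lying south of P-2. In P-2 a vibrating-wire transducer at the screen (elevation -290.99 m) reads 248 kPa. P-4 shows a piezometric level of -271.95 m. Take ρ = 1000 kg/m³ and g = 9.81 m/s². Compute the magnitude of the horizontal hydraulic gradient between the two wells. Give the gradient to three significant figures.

i ≈ 0.00301

Pressure head at P-2: ψ = P/(ρg) = 248×1000 / (1000 × 9.81) = 25.28 m.
Total head at P-2: h = z + ψ = -290.99 + 25.28 = -265.71 m.
Total head at P-4: h = -271.95 m (water level in the piezometer is the total head).
Head difference: h(P-2) − h(P-4) = -265.71 − (-271.95) = 6.24 m.
Hydraulic gradient: i = |Δh| / L = 6.24 / 2073.1 = 0.00301.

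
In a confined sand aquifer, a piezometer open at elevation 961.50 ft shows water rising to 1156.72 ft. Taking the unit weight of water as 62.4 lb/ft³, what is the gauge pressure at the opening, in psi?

Pressure head ψ = h − z = 1156.72 − 961.50 = 195.22 ft.
P = γ·ψ / 144 = 62.4 × 195.22 / 144 = 84.6 psi.

P ≈ 84.6 psi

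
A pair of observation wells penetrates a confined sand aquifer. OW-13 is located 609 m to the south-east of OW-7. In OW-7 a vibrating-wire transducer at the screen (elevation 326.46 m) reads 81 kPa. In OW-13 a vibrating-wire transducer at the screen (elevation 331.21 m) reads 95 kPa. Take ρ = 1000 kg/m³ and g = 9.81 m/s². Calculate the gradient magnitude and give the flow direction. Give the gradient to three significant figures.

Pressure head at OW-7: ψ = P/(ρg) = 81×1000 / (1000 × 9.81) = 8.26 m.
Total head at OW-7: h = z + ψ = 326.46 + 8.26 = 334.72 m.
Pressure head at OW-13: ψ = P/(ρg) = 95×1000 / (1000 × 9.81) = 9.68 m.
Total head at OW-13: h = z + ψ = 331.21 + 9.68 = 340.89 m.
Head difference: h(OW-7) − h(OW-13) = 334.72 − 340.89 = -6.17 m.
Hydraulic gradient: i = |Δh| / L = 6.17 / 609 = 0.0101.
Flow is from higher to lower head: from OW-13 toward OW-7, i.e. toward the north-west.

i ≈ 0.0101; groundwater flows toward the north-west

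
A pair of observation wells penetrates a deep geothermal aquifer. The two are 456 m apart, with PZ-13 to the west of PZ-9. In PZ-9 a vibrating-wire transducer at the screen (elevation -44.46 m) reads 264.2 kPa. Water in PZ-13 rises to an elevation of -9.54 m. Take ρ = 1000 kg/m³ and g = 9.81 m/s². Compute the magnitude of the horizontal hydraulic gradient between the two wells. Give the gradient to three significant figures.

i ≈ 0.0175

Pressure head at PZ-9: ψ = P/(ρg) = 264.2×1000 / (1000 × 9.81) = 26.93 m.
Total head at PZ-9: h = z + ψ = -44.46 + 26.93 = -17.53 m.
Total head at PZ-13: h = -9.54 m (water level in the piezometer is the total head).
Head difference: h(PZ-9) − h(PZ-13) = -17.53 − (-9.54) = -7.99 m.
Hydraulic gradient: i = |Δh| / L = 7.99 / 456 = 0.0175.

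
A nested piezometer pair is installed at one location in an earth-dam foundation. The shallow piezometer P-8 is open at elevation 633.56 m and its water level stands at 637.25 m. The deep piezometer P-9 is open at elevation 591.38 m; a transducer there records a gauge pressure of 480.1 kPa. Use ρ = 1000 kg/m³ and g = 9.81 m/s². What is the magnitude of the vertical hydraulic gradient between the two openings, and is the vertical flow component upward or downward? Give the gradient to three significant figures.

|i_v| ≈ 0.0728; vertical flow is upward

Total head at P-8: h = 637.25 m (water level in the standpipe).
Pressure head at P-9: ψ = P/(ρg) = 480.1×1000 / (1000 × 9.81) = 48.94 m.
Total head at P-9: h = z + ψ = 591.38 + 48.94 = 640.32 m.
Δh = h(P-8) − h(P-9) = 637.25 − 640.32 = -3.07 m.
Vertical separation Δz = 633.56 − 591.38 = 42.18 m.
|i_v| = |Δh| / Δz = 3.07 / 42.18 = 0.0728.
Head is higher in the deep piezometer, so vertical flow is upward (discharge condition).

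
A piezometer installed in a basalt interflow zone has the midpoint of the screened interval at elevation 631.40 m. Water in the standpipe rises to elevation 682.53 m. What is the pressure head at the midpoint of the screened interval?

ψ ≈ 51.13 m

Total head h = 682.53 m (the water-surface elevation in the piezometer).
Pressure head ψ = h − z = 682.53 − 631.40 = 51.13 m.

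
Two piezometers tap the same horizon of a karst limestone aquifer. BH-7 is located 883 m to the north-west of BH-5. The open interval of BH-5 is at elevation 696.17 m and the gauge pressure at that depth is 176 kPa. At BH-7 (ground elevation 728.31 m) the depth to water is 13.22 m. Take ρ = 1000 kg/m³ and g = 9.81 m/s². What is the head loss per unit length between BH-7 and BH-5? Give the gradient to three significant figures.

Pressure head at BH-5: ψ = P/(ρg) = 176×1000 / (1000 × 9.81) = 17.94 m.
Total head at BH-5: h = z + ψ = 696.17 + 17.94 = 714.11 m.
Total head at BH-7: h = 728.31 − 13.22 = 715.09 m.
Head difference: h(BH-5) − h(BH-7) = 714.11 − 715.09 = -0.98 m.
Hydraulic gradient: i = |Δh| / L = 0.98 / 883 = 0.00111.

i ≈ 0.00111 m/m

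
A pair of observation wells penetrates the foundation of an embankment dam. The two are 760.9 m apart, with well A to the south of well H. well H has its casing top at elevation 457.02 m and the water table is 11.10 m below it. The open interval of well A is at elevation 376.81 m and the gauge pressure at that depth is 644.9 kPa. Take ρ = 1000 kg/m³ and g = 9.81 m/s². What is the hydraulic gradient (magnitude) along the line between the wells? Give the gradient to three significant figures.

i ≈ 0.00443

Total head at well H: h = 457.02 − 11.10 = 445.92 m.
Pressure head at well A: ψ = P/(ρg) = 644.9×1000 / (1000 × 9.81) = 65.74 m.
Total head at well A: h = z + ψ = 376.81 + 65.74 = 442.55 m.
Head difference: h(well H) − h(well A) = 445.92 − 442.55 = 3.37 m.
Hydraulic gradient: i = |Δh| / L = 3.37 / 760.9 = 0.00443.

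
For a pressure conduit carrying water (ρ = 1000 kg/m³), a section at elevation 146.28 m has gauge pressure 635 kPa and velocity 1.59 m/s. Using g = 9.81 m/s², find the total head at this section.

h ≈ 211.14 m

Pressure head ψ = P/(ρg) = 635×1000 / (1000 × 9.81) = 64.73 m.
Velocity head = v²/(2g) = 1.59² / (2 × 9.81) = 0.129 m.
h = z + ψ + v²/(2g) = 146.28 + 64.73 + 0.129 = 211.14 m.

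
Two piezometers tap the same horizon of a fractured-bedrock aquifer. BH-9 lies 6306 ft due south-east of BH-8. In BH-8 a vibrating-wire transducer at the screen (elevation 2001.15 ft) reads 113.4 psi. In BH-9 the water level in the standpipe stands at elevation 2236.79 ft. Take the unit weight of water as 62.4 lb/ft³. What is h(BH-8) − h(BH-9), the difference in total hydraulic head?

Δh ≈ 26.05 ft

Pressure head at BH-8: ψ = 144·P/γ = 144 × 113.4 / 62.4 = 261.69 ft.
Total head at BH-8: h = z + ψ = 2001.15 + 261.69 = 2262.84 ft.
Total head at BH-9: h = 2236.79 ft (water level in the piezometer is the total head).
Head difference: h(BH-8) − h(BH-9) = 2262.84 − 2236.79 = 26.05 ft.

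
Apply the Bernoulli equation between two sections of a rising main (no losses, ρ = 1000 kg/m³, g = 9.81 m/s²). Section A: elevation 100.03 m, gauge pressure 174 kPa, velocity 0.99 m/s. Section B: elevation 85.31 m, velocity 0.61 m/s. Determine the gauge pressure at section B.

Pressure head at A: ψ₁ = P₁/(ρg) = 174×1000 / (1000 × 9.81) = 17.74 m.
Velocity heads: v₁²/2g = 0.99²/19.62 = 0.050 m; v₂²/2g = 0.61²/19.62 = 0.019 m.
Total head H = z₁ + ψ₁ + v₁²/2g = 100.03 + 17.74 + 0.050 = 117.82 m.
ψ₂ = H − z₂ − v₂²/2g = 117.82 − 85.31 − 0.019 = 32.49 m.
P₂ = ρgψ₂ = 1000 × 9.81 × 32.49 ≈ 319 kPa.

P₂ ≈ 319 kPa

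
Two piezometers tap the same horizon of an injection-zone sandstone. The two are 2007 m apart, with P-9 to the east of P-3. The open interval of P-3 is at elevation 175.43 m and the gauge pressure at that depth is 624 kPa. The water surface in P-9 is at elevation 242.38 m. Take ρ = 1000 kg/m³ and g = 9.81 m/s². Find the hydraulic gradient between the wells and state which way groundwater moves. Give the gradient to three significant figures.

i ≈ 0.00166; groundwater flows toward the west

Pressure head at P-3: ψ = P/(ρg) = 624×1000 / (1000 × 9.81) = 63.61 m.
Total head at P-3: h = z + ψ = 175.43 + 63.61 = 239.04 m.
Total head at P-9: h = 242.38 m (water level in the piezometer is the total head).
Head difference: h(P-3) − h(P-9) = 239.04 − 242.38 = -3.34 m.
Hydraulic gradient: i = |Δh| / L = 3.34 / 2007 = 0.00166.
Flow is from higher to lower head: from P-9 toward P-3, i.e. toward the west.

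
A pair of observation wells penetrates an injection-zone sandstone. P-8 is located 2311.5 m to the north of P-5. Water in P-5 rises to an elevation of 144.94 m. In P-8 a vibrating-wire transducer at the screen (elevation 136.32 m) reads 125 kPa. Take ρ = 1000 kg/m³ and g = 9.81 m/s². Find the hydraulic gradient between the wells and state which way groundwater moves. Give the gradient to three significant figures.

i ≈ 0.00178; groundwater flows toward the south

Total head at P-5: h = 144.94 m (water level in the piezometer is the total head).
Pressure head at P-8: ψ = P/(ρg) = 125×1000 / (1000 × 9.81) = 12.74 m.
Total head at P-8: h = z + ψ = 136.32 + 12.74 = 149.06 m.
Head difference: h(P-5) − h(P-8) = 144.94 − 149.06 = -4.12 m.
Hydraulic gradient: i = |Δh| / L = 4.12 / 2311.5 = 0.00178.
Flow is from higher to lower head: from P-8 toward P-5, i.e. toward the south.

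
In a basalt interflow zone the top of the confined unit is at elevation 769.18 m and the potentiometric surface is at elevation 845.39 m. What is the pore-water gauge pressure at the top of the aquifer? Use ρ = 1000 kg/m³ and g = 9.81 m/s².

P ≈ 748 kPa

Pressure head at the aquifer top: ψ = h − z = 845.39 − 769.18 = 76.21 m.
P = ρgψ = 1000 × 9.81 × 76.21 = 747620 Pa ≈ 748 kPa.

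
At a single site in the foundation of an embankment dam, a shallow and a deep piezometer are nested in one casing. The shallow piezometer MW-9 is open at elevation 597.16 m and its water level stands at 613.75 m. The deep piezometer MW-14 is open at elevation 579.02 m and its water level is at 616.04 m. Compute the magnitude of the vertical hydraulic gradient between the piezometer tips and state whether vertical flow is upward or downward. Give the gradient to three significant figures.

Total head at MW-9: h = 613.75 m (water level in the standpipe).
Total head at MW-14: h = 616.04 m.
Δh = h(MW-9) − h(MW-14) = 613.75 − 616.04 = -2.29 m.
Vertical separation Δz = 597.16 − 579.02 = 18.14 m.
|i_v| = |Δh| / Δz = 2.29 / 18.14 = 0.126.
Head is higher in the deep piezometer, so vertical flow is upward (discharge condition).

|i_v| ≈ 0.126; vertical flow is upward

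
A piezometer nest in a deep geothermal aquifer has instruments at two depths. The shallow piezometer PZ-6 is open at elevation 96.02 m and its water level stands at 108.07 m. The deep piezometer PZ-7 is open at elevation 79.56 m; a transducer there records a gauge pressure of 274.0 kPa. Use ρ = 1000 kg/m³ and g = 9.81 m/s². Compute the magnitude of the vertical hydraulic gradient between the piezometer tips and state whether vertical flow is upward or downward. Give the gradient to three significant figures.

|i_v| ≈ 0.0352; vertical flow is downward

Total head at PZ-6: h = 108.07 m (water level in the standpipe).
Pressure head at PZ-7: ψ = P/(ρg) = 274.0×1000 / (1000 × 9.81) = 27.93 m.
Total head at PZ-7: h = z + ψ = 79.56 + 27.93 = 107.49 m.
Δh = h(PZ-6) − h(PZ-7) = 108.07 − 107.49 = 0.58 m.
Vertical separation Δz = 96.02 − 79.56 = 16.46 m.
|i_v| = |Δh| / Δz = 0.58 / 16.46 = 0.0352.
Head is higher in the shallow piezometer, so vertical flow is downward (recharge condition).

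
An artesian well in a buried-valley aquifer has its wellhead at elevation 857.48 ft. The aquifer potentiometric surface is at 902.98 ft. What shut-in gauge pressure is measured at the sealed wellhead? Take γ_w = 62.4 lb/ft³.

P ≈ 19.7 psi

Head above the cap: Δh = 902.98 − 857.48 = 45.50 ft.
P = γΔh/144 = 62.4 × 45.50 / 144 = 19.7 psi.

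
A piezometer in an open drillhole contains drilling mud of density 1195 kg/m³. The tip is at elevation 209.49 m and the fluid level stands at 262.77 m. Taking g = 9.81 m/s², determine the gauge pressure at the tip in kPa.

Pressure head ψ = h − z = 262.77 − 209.49 = 53.28 m.
P = ρgψ = 1195 × 9.81 × 53.28 = 624599 Pa ≈ 625 kPa.

P ≈ 625 kPa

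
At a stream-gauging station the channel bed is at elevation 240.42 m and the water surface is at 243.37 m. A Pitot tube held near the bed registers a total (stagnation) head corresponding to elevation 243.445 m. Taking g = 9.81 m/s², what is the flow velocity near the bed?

v ≈ 1.21 m/s

Near the bed, under hydrostatic conditions, the piezometric head (z + ψ) equals the free-surface elevation, 243.37 m.
Velocity head = total − piezometric = 243.445 − 243.37 = 0.075 m.
v = √(2g·h_v) = √(2 × 9.81 × 0.075) = 1.21 m/s.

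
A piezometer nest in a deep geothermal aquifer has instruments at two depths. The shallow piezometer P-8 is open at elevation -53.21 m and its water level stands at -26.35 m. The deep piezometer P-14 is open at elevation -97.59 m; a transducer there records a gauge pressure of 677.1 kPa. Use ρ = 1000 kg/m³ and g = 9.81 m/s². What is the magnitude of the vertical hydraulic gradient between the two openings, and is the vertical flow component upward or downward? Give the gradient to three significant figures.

Total head at P-8: h = -26.35 m (water level in the standpipe).
Pressure head at P-14: ψ = P/(ρg) = 677.1×1000 / (1000 × 9.81) = 69.02 m.
Total head at P-14: h = z + ψ = -97.59 + 69.02 = -28.57 m.
Δh = h(P-8) − h(P-14) = -26.35 − (-28.57) = 2.22 m.
Vertical separation Δz = -53.21 − (-97.59) = 44.38 m.
|i_v| = |Δh| / Δz = 2.22 / 44.38 = 0.0500.
Head is higher in the shallow piezometer, so vertical flow is downward (recharge condition).

|i_v| ≈ 0.0500; vertical flow is downward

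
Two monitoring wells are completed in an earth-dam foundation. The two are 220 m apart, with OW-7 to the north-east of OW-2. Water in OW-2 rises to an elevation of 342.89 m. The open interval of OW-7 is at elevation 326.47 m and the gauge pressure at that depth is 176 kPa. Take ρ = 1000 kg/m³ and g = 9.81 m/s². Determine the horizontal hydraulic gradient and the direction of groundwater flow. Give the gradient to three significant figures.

i ≈ 0.00691; groundwater flows toward the south-west

Total head at OW-2: h = 342.89 m (water level in the piezometer is the total head).
Pressure head at OW-7: ψ = P/(ρg) = 176×1000 / (1000 × 9.81) = 17.94 m.
Total head at OW-7: h = z + ψ = 326.47 + 17.94 = 344.41 m.
Head difference: h(OW-2) − h(OW-7) = 342.89 − 344.41 = -1.52 m.
Hydraulic gradient: i = |Δh| / L = 1.52 / 220 = 0.00691.
Flow is from higher to lower head: from OW-7 toward OW-2, i.e. toward the south-west.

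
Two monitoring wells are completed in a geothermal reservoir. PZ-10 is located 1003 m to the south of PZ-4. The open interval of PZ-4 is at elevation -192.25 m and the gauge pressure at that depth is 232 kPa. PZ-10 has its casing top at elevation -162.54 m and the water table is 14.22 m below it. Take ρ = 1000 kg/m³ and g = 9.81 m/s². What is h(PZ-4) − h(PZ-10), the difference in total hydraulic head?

Δh ≈ 8.16 m

Pressure head at PZ-4: ψ = P/(ρg) = 232×1000 / (1000 × 9.81) = 23.65 m.
Total head at PZ-4: h = z + ψ = -192.25 + 23.65 = -168.60 m.
Total head at PZ-10: h = -162.54 − 14.22 = -176.76 m.
Head difference: h(PZ-4) − h(PZ-10) = -168.60 − (-176.76) = 8.16 m.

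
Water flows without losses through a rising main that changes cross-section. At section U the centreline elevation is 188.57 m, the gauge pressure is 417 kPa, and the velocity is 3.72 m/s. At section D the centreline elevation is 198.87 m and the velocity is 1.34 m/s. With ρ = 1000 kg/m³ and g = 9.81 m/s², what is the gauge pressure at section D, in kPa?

P₂ ≈ 322 kPa

Pressure head at U: ψ₁ = P₁/(ρg) = 417×1000 / (1000 × 9.81) = 42.51 m.
Velocity heads: v₁²/2g = 3.72²/19.62 = 0.705 m; v₂²/2g = 1.34²/19.62 = 0.092 m.
Total head H = z₁ + ψ₁ + v₁²/2g = 188.57 + 42.51 + 0.705 = 231.78 m.
ψ₂ = H − z₂ − v₂²/2g = 231.78 − 198.87 − 0.092 = 32.82 m.
P₂ = ρgψ₂ = 1000 × 9.81 × 32.82 ≈ 322 kPa.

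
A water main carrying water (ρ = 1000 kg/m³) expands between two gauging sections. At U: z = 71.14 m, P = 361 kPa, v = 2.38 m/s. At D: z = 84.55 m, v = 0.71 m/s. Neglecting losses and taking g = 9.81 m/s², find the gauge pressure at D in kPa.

Pressure head at U: ψ₁ = P₁/(ρg) = 361×1000 / (1000 × 9.81) = 36.80 m.
Velocity heads: v₁²/2g = 2.38²/19.62 = 0.289 m; v₂²/2g = 0.71²/19.62 = 0.026 m.
Total head H = z₁ + ψ₁ + v₁²/2g = 71.14 + 36.80 + 0.289 = 108.23 m.
ψ₂ = H − z₂ − v₂²/2g = 108.23 − 84.55 − 0.026 = 23.65 m.
P₂ = ρgψ₂ = 1000 × 9.81 × 23.65 ≈ 232 kPa.

P₂ ≈ 232 kPa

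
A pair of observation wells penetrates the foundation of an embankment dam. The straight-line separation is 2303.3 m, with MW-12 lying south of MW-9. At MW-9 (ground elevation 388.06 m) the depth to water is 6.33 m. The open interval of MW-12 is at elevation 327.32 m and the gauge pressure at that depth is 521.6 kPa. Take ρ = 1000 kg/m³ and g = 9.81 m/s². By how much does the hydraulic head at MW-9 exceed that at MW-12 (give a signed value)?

Total head at MW-9: h = 388.06 − 6.33 = 381.73 m.
Pressure head at MW-12: ψ = P/(ρg) = 521.6×1000 / (1000 × 9.81) = 53.17 m.
Total head at MW-12: h = z + ψ = 327.32 + 53.17 = 380.49 m.
Head difference: h(MW-9) − h(MW-12) = 381.73 − 380.49 = 1.24 m.

Δh ≈ 1.24 m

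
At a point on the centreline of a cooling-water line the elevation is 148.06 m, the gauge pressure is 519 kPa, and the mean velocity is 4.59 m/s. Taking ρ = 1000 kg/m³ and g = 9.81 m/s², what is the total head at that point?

h ≈ 202.04 m

Pressure head ψ = P/(ρg) = 519×1000 / (1000 × 9.81) = 52.91 m.
Velocity head = v²/(2g) = 4.59² / (2 × 9.81) = 1.074 m.
h = z + ψ + v²/(2g) = 148.06 + 52.91 + 1.074 = 202.04 m.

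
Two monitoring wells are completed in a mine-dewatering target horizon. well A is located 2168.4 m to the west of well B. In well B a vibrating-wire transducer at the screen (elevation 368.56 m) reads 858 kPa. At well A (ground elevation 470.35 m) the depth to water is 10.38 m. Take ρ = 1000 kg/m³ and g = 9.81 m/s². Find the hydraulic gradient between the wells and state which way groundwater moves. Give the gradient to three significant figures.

Pressure head at well B: ψ = P/(ρg) = 858×1000 / (1000 × 9.81) = 87.46 m.
Total head at well B: h = z + ψ = 368.56 + 87.46 = 456.02 m.
Total head at well A: h = 470.35 − 10.38 = 459.97 m.
Head difference: h(well B) − h(well A) = 456.02 − 459.97 = -3.95 m.
Hydraulic gradient: i = |Δh| / L = 3.95 / 2168.4 = 0.00182.
Flow is from higher to lower head: from well A toward well B, i.e. toward the east.

i ≈ 0.00182; groundwater flows toward the east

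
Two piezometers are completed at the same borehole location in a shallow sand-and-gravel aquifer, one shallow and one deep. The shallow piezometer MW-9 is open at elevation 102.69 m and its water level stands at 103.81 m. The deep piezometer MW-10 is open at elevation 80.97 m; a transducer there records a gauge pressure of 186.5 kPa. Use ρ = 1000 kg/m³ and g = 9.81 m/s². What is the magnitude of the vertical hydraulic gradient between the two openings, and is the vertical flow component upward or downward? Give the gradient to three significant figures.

Total head at MW-9: h = 103.81 m (water level in the standpipe).
Pressure head at MW-10: ψ = P/(ρg) = 186.5×1000 / (1000 × 9.81) = 19.01 m.
Total head at MW-10: h = z + ψ = 80.97 + 19.01 = 99.98 m.
Δh = h(MW-9) − h(MW-10) = 103.81 − 99.98 = 3.83 m.
Vertical separation Δz = 102.69 − 80.97 = 21.72 m.
|i_v| = |Δh| / Δz = 3.83 / 21.72 = 0.176.
Head is higher in the shallow piezometer, so vertical flow is downward (recharge condition).

|i_v| ≈ 0.176; vertical flow is downward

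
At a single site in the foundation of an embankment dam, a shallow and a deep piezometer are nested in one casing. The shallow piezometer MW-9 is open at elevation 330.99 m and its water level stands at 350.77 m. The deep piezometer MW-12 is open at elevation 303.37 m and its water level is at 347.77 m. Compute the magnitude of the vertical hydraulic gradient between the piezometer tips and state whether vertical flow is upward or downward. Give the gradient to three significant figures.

|i_v| ≈ 0.109; vertical flow is downward

Total head at MW-9: h = 350.77 m (water level in the standpipe).
Total head at MW-12: h = 347.77 m.
Δh = h(MW-9) − h(MW-12) = 350.77 − 347.77 = 3.00 m.
Vertical separation Δz = 330.99 − 303.37 = 27.62 m.
|i_v| = |Δh| / Δz = 3.00 / 27.62 = 0.109.
Head is higher in the shallow piezometer, so vertical flow is downward (recharge condition).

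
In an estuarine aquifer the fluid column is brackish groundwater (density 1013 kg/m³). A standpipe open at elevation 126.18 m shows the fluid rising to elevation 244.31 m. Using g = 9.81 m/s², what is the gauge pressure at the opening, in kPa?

P ≈ 1170 kPa

Pressure head ψ = h − z = 244.31 − 126.18 = 118.13 m.
P = ρgψ = 1013 × 9.81 × 118.13 = 1173920 Pa ≈ 1170 kPa.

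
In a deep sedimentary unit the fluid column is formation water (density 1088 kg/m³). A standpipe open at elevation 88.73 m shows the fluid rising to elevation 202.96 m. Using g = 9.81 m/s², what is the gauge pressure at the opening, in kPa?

P ≈ 1220 kPa

Pressure head ψ = h − z = 202.96 − 88.73 = 114.23 m.
P = ρgψ = 1088 × 9.81 × 114.23 = 1219209 Pa ≈ 1220 kPa.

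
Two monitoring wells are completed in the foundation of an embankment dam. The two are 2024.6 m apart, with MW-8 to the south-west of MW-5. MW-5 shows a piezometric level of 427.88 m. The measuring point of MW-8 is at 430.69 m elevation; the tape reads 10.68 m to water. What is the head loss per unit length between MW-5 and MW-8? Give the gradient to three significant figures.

i ≈ 0.00389 m/m

Total head at MW-5: h = 427.88 m (water level in the piezometer is the total head).
Total head at MW-8: h = 430.69 − 10.68 = 420.01 m.
Head difference: h(MW-5) − h(MW-8) = 427.88 − 420.01 = 7.87 m.
Hydraulic gradient: i = |Δh| / L = 7.87 / 2024.6 = 0.00389.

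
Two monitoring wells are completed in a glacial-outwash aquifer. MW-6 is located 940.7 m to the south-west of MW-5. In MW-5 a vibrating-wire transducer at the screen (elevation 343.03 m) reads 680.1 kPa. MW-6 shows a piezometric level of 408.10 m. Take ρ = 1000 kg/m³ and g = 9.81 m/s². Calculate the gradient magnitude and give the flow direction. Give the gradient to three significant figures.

i ≈ 0.00453; groundwater flows toward the south-west

Pressure head at MW-5: ψ = P/(ρg) = 680.1×1000 / (1000 × 9.81) = 69.33 m.
Total head at MW-5: h = z + ψ = 343.03 + 69.33 = 412.36 m.
Total head at MW-6: h = 408.10 m (water level in the piezometer is the total head).
Head difference: h(MW-5) − h(MW-6) = 412.36 − 408.10 = 4.26 m.
Hydraulic gradient: i = |Δh| / L = 4.26 / 940.7 = 0.00453.
Flow is from higher to lower head: from MW-5 toward MW-6, i.e. toward the south-west.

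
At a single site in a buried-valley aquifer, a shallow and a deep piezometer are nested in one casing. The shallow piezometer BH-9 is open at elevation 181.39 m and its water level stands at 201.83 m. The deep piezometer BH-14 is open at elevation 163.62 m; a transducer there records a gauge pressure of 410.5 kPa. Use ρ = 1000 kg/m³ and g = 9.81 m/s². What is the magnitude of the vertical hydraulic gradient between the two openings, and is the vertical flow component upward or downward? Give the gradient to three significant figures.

Total head at BH-9: h = 201.83 m (water level in the standpipe).
Pressure head at BH-14: ψ = P/(ρg) = 410.5×1000 / (1000 × 9.81) = 41.85 m.
Total head at BH-14: h = z + ψ = 163.62 + 41.85 = 205.47 m.
Δh = h(BH-9) − h(BH-14) = 201.83 − 205.47 = -3.64 m.
Vertical separation Δz = 181.39 − 163.62 = 17.77 m.
|i_v| = |Δh| / Δz = 3.64 / 17.77 = 0.205.
Head is higher in the deep piezometer, so vertical flow is upward (discharge condition).

|i_v| ≈ 0.205; vertical flow is upward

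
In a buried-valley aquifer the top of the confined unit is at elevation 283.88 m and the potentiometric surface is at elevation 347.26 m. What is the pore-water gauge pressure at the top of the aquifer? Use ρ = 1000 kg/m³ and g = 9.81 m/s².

P ≈ 622 kPa

Pressure head at the aquifer top: ψ = h − z = 347.26 − 283.88 = 63.38 m.
P = ρgψ = 1000 × 9.81 × 63.38 = 621758 Pa ≈ 622 kPa.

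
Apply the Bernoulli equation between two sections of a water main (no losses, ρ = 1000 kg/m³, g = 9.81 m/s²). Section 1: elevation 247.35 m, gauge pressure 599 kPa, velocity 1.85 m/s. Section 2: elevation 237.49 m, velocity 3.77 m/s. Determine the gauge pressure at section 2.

P₂ ≈ 690 kPa

Pressure head at 1: ψ₁ = P₁/(ρg) = 599×1000 / (1000 × 9.81) = 61.06 m.
Velocity heads: v₁²/2g = 1.85²/19.62 = 0.174 m; v₂²/2g = 3.77²/19.62 = 0.724 m.
Total head H = z₁ + ψ₁ + v₁²/2g = 247.35 + 61.06 + 0.174 = 308.58 m.
ψ₂ = H − z₂ − v₂²/2g = 308.58 − 237.49 − 0.724 = 70.37 m.
P₂ = ρgψ₂ = 1000 × 9.81 × 70.37 ≈ 690 kPa.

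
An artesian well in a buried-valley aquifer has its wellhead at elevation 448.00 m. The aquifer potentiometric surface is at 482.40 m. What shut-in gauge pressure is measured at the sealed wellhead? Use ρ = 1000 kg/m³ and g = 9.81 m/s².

P ≈ 337 kPa

Head above the cap: Δh = 482.40 − 448.00 = 34.40 m.
P = ρgΔh = 1000 × 9.81 × 34.40 = 337464 Pa ≈ 337 kPa.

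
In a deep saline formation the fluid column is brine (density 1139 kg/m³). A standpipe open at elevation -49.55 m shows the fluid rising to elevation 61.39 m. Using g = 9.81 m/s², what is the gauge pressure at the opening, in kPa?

P ≈ 1240 kPa

Pressure head ψ = h − z = 61.39 − (-49.55) = 110.94 m.
P = ρgψ = 1139 × 9.81 × 110.94 = 1239598 Pa ≈ 1240 kPa.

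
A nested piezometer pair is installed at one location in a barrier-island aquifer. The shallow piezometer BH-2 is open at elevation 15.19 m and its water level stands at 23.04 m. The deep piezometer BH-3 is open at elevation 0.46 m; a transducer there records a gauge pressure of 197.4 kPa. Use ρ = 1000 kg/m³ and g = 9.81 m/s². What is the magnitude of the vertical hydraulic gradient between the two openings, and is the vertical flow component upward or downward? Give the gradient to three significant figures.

|i_v| ≈ 0.167; vertical flow is downward

Total head at BH-2: h = 23.04 m (water level in the standpipe).
Pressure head at BH-3: ψ = P/(ρg) = 197.4×1000 / (1000 × 9.81) = 20.12 m.
Total head at BH-3: h = z + ψ = 0.46 + 20.12 = 20.58 m.
Δh = h(BH-2) − h(BH-3) = 23.04 − 20.58 = 2.46 m.
Vertical separation Δz = 15.19 − 0.46 = 14.73 m.
|i_v| = |Δh| / Δz = 2.46 / 14.73 = 0.167.
Head is higher in the shallow piezometer, so vertical flow is downward (recharge condition).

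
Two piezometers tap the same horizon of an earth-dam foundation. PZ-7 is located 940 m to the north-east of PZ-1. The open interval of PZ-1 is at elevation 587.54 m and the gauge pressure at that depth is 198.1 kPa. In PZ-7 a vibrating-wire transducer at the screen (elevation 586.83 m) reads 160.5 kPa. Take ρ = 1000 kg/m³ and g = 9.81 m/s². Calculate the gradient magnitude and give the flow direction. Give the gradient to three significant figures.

Pressure head at PZ-1: ψ = P/(ρg) = 198.1×1000 / (1000 × 9.81) = 20.19 m.
Total head at PZ-1: h = z + ψ = 587.54 + 20.19 = 607.73 m.
Pressure head at PZ-7: ψ = P/(ρg) = 160.5×1000 / (1000 × 9.81) = 16.36 m.
Total head at PZ-7: h = z + ψ = 586.83 + 16.36 = 603.19 m.
Head difference: h(PZ-1) − h(PZ-7) = 607.73 − 603.19 = 4.54 m.
Hydraulic gradient: i = |Δh| / L = 4.54 / 940 = 0.00483.
Flow is from higher to lower head: from PZ-1 toward PZ-7, i.e. toward the north-east.

i ≈ 0.00483; groundwater flows toward the north-east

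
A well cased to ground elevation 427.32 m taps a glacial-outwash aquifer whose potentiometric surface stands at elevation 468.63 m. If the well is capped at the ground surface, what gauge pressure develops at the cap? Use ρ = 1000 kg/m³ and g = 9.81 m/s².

P ≈ 405 kPa

Head above the cap: Δh = 468.63 − 427.32 = 41.31 m.
P = ρgΔh = 1000 × 9.81 × 41.31 = 405251 Pa ≈ 405 kPa.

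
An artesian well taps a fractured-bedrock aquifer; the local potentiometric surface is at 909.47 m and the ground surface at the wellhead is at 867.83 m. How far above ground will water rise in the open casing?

Water rises to the potentiometric surface, so the rise above ground = 909.47 − 867.83 = 41.64 m.

≈ 41.64 m above ground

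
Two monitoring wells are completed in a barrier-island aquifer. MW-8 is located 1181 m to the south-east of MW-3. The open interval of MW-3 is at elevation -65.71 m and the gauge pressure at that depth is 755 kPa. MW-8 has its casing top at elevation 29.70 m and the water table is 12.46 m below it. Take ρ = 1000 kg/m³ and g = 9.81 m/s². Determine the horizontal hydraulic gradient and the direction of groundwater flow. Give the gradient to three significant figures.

i ≈ 0.00507; groundwater flows toward the north-west

Pressure head at MW-3: ψ = P/(ρg) = 755×1000 / (1000 × 9.81) = 76.96 m.
Total head at MW-3: h = z + ψ = -65.71 + 76.96 = 11.25 m.
Total head at MW-8: h = 29.70 − 12.46 = 17.24 m.
Head difference: h(MW-3) − h(MW-8) = 11.25 − 17.24 = -5.99 m.
Hydraulic gradient: i = |Δh| / L = 5.99 / 1181 = 0.00507.
Flow is from higher to lower head: from MW-8 toward MW-3, i.e. toward the north-west.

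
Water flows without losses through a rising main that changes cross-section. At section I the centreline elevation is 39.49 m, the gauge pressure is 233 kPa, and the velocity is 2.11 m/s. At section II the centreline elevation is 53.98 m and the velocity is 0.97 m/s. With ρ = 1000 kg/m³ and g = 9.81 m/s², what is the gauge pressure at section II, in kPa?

Pressure head at I: ψ₁ = P₁/(ρg) = 233×1000 / (1000 × 9.81) = 23.75 m.
Velocity heads: v₁²/2g = 2.11²/19.62 = 0.227 m; v₂²/2g = 0.97²/19.62 = 0.048 m.
Total head H = z₁ + ψ₁ + v₁²/2g = 39.49 + 23.75 + 0.227 = 63.47 m.
ψ₂ = H − z₂ − v₂²/2g = 63.47 − 53.98 − 0.048 = 9.44 m.
P₂ = ρgψ₂ = 1000 × 9.81 × 9.44 ≈ 92.6 kPa.

P₂ ≈ 92.6 kPa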